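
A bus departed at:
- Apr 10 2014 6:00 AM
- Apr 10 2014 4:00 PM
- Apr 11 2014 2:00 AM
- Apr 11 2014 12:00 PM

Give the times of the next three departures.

Apr 11 2014 10:00 PM, Apr 12 2014 8:00 AM, Apr 12 2014 6:00 PM

The interval is a steady 10 hours (10, 10, 10).
Apr 11 2014 12:00 PM + 10 h = Apr 11 2014 10:00 PM.
Apr 11 2014 10:00 PM + 10 h = Apr 12 2014 8:00 AM.
Apr 12 2014 8:00 AM + 10 h = Apr 12 2014 6:00 PM.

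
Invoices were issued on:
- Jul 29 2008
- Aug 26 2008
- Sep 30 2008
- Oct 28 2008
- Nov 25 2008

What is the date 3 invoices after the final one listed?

Feb 24 2009

These are Tuesdays with 28, 35, 28, 28-day gaps.
Each is the final Tuesday of its month — Jul 29 2008 is past the 28th, so '4th Tuesday' doesn't fit.
Last Tuesday of December 2008: Dec 30 2008.
Last Tuesday of January 2009: Jan 27 2009.
February 2009 ends with Tuesday Feb 24 2009.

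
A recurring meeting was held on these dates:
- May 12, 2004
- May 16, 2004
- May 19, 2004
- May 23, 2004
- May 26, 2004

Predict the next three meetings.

May 30, 2004; June 2, 2004; June 6, 2004

Every event lands on a Wednesday or Sunday (gaps cycle 4, 3, 4, 3).
So the schedule is: every Wednesday and Sunday.
The following Sunday is May 30, 2004.
The following Wednesday is June 2, 2004.
Next Sunday: June 6, 2004.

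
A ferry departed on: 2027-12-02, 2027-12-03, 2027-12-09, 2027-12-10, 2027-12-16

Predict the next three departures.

2027-12-17, 2027-12-23, 2027-12-24

The gap pattern 1, 6, 1, 6 repeats every 2 events.
These are the Thursdays and Fridays of each week.
Next Friday: 2027-12-17.
Next Thursday: 2027-12-23.
Next Friday: 2027-12-24.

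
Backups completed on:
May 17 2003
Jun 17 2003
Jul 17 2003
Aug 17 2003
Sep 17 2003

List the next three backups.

Gaps: 31, 30, 31, 31 days — not constant. Every event is on the 17th of the month.
Pattern: the 17th of each month.
October 2003: Oct 17 2003.
November 2003: Nov 17 2003.
Next: December 2003 → Dec 17 2003.

Oct 17 2003, Nov 17 2003, Dec 17 2003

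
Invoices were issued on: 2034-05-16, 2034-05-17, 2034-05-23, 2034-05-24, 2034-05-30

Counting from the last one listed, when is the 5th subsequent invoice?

Gaps: 1, 6, 1, 6 days — not constant, but cyclic with period 2.
The events fall on every Tuesday and Wednesday.
Next Wednesday: 2034-05-31.
The following Tuesday is 2034-06-06.
The following Wednesday is 2034-06-07.
The following Tuesday is 2034-06-13.
Next Wednesday: 2034-06-14.

2034-06-14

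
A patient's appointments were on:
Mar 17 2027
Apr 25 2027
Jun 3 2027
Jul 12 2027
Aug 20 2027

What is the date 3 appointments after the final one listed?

Dec 15 2027

The spacing is 39, 39, 39, 39 days — always 39 days.
Aug 20 2027 + 39 days = Sep 28 2027.
Sep 28 2027 + 39 days = Nov 6 2027.
Nov 6 2027 + 39 days = Dec 15 2027.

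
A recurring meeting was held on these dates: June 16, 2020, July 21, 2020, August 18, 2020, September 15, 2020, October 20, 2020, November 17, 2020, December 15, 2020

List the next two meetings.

January 19, 2021; February 16, 2021

These are Tuesdays at 28- or 35-day spacing (35, 28, 28, 35, 28, 28).
The pattern: 3rd Tuesday of the month.
3rd Tuesday of January 2021: January 19, 2021.
February 2021 — 3rd Tuesday is February 16, 2021.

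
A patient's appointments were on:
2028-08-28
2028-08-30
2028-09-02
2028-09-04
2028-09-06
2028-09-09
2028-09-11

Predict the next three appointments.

2028-09-13, 2028-09-16, 2028-09-18

Every event lands on a Monday or Wednesday or Saturday (gaps cycle 2, 3, 2, 2, 3, 2).
So the schedule is: every Monday, Wednesday and Saturday.
Next Wednesday: 2028-09-13.
Next Saturday: 2028-09-16.
The following Monday is 2028-09-18.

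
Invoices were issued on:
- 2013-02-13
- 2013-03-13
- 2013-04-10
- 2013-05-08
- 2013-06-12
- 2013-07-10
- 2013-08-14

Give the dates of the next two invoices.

2013-09-11, 2013-10-09

All dates are Wednesdays, 28, 28, 28, 35, 28, 35 days apart.
Specifically, the 2nd Wednesday of each month.
September 2013 — 2nd Wednesday is 2013-09-11.
October 2013 — 2nd Wednesday is 2013-10-09.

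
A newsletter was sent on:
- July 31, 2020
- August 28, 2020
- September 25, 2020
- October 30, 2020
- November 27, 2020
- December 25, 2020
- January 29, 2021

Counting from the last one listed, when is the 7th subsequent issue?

These are Fridays with 28, 28, 35, 28, 28, 35-day gaps.
Each is the final Friday of its month — July 31, 2020 is past the 28th, so '4th Friday' doesn't fit.
Last Friday of February 2021: February 26, 2021.
March 2021 ends with Friday March 26, 2021.
April 2021 ends with Friday April 30, 2021.
May 2021 ends with Friday May 28, 2021.
June 2021 ends with Friday June 25, 2021.
Last Friday of July 2021: July 30, 2021.
Last Friday of August 2021: August 27, 2021.

August 27, 2021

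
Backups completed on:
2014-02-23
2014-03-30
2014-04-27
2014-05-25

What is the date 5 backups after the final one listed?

These are Sundays with 35, 28, 28-day gaps.
Each is the final Sunday of its month — 2014-03-30 is past the 28th, so '4th Sunday' doesn't fit.
Last Sunday of June 2014: 2014-06-29.
Last Sunday of July 2014: 2014-07-27.
Last Sunday of August 2014: 2014-08-31.
Last Sunday of September 2014: 2014-09-28.
Last Sunday of October 2014: 2014-10-26.

2014-10-26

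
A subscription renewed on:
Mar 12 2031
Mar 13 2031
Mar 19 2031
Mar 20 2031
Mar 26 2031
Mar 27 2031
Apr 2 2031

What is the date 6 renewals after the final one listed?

Apr 23 2031

Every event lands on a Wednesday or Thursday (gaps cycle 1, 6, 1, 6, 1, 6).
So the schedule is: every Wednesday and Thursday.
The following Thursday is Apr 3 2031.
Next Wednesday: Apr 9 2031.
Next Thursday: Apr 10 2031.
Next Wednesday: Apr 16 2031.
The following Thursday is Apr 17 2031.
The following Wednesday is Apr 23 2031.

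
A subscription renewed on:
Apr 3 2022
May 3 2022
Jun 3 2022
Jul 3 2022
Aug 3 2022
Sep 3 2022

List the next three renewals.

Oct 3 2022, Nov 3 2022, Dec 3 2022

Each date is the 3rd; the gaps (30, 31, 30, 31, 31) track the month lengths.
The rule is the 3rd of each month.
October 2022: Oct 3 2022.
Next: November 2022 → Nov 3 2022.
Next: December 2022 → Dec 3 2022.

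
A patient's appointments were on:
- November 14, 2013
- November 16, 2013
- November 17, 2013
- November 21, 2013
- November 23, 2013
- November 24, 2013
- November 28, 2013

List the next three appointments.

November 30, 2013; December 1, 2013; December 5, 2013

Every event lands on a Thursday or Saturday or Sunday (gaps cycle 2, 1, 4, 2, 1, 4).
So the schedule is: every Thursday, Saturday and Sunday.
Next Saturday: November 30, 2013.
Next Sunday: December 1, 2013.
The following Thursday is December 5, 2013.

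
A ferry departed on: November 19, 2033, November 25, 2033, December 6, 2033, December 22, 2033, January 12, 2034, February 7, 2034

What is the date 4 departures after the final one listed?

July 11, 2034

Gaps: 6, 11, 16, 21, 26 days — each gap is 5 larger than the previous one.
Next gap: 31 days. February 7, 2034 + 31 days = March 10, 2034.
Next gap: 36 days. March 10, 2034 + 36 days = April 15, 2034.
Next gap: 41 days. April 15, 2034 + 41 days = May 26, 2034.
Next gap: 46 days. May 26, 2034 + 46 days = July 11, 2034.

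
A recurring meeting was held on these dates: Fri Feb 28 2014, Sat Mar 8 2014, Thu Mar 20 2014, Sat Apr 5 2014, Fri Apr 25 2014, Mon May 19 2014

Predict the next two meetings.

The spacing grows by 4 each time: 8, 12, 16, 20, 24 days.
Next gap: 28 days. Mon May 19 2014 + 28 days = Mon Jun 16 2014.
Next gap: 32 days. Mon Jun 16 2014 + 32 days = Fri Jul 18 2014.

Mon Jun 16 2014, Fri Jul 18 2014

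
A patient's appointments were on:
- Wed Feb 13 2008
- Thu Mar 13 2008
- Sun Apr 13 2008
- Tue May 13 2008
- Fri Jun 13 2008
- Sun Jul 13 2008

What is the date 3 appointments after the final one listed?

Mon Oct 13 2008

Each date is the 13th; the gaps (29, 31, 30, 31, 30) track the month lengths.
The rule is the 13th of each month.
August 2008: Wed Aug 13 2008.
September 2008: Sat Sep 13 2008.
October 2008: Mon Oct 13 2008.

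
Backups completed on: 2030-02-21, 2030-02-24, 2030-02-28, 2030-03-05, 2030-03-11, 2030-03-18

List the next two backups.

2030-03-26, 2030-04-04

The spacing grows by 1 each time: 3, 4, 5, 6, 7 days.
Next gap: 8 days. 2030-03-18 + 8 days = 2030-03-26.
Next gap: 9 days. 2030-03-26 + 9 days = 2030-04-04.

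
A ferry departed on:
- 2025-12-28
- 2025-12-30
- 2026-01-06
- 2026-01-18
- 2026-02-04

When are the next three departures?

2026-02-26, 2026-03-25, 2026-04-26

The spacing grows by 5 each time: 2, 7, 12, 17 days.
Next gap: 22 days. 2026-02-04 + 22 days = 2026-02-26.
Next gap: 27 days. 2026-02-26 + 27 days = 2026-03-25.
Next gap: 32 days. 2026-03-25 + 32 days = 2026-04-26.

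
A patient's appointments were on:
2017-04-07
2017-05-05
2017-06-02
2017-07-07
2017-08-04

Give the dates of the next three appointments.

2017-09-01, 2017-10-06, 2017-11-03

These are Fridays at 28- or 35-day spacing (28, 28, 35, 28).
The pattern: 1st Friday of the month.
September 2017 — 1st Friday is 2017-09-01.
October 2017 — 1st Friday is 2017-10-06.
November 2017 — 1st Friday is 2017-11-03.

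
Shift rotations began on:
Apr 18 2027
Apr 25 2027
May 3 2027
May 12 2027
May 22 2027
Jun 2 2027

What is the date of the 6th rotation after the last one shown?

Aug 28 2027

Gaps: 7, 8, 9, 10, 11 days — each gap is 1 larger than the previous one.
Next gap: 12 days. Jun 2 2027 + 12 days = Jun 14 2027.
Next gap: 13 days. Jun 14 2027 + 13 days = Jun 27 2027.
Next gap: 14 days. Jun 27 2027 + 14 days = Jul 11 2027.
Next gap: 15 days. Jul 11 2027 + 15 days = Jul 26 2027.
Next gap: 16 days. Jul 26 2027 + 16 days = Aug 11 2027.
Next gap: 17 days. Aug 11 2027 + 17 days = Aug 28 2027.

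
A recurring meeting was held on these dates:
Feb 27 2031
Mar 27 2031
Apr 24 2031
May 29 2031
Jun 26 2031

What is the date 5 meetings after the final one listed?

Nov 27 2031

Every date is a Thursday; gaps 28, 28, 35, 28 days.
Each is the last Thursday of its month (at least one falls on the 29th or later, ruling out '4th Thursday').
July 2031 ends with Thursday Jul 31 2031.
Last Thursday of August 2031: Aug 28 2031.
Last Thursday of September 2031: Sep 25 2031.
October 2031 ends with Thursday Oct 30 2031.
November 2031 ends with Thursday Nov 27 2031.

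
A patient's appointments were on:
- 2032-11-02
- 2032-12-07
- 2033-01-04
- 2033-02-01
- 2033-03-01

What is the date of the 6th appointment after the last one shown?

2033-09-06

These are Tuesdays at 28- or 35-day spacing (35, 28, 28, 28).
The pattern: 1st Tuesday of the month.
April 2033 — 1st Tuesday is 2033-04-05.
May 2033 — 1st Tuesday is 2033-05-03.
June 2033 — 1st Tuesday is 2033-06-07.
July 2033 — 1st Tuesday is 2033-07-05.
August 2033 — 1st Tuesday is 2033-08-02.
1st Tuesday of September 2033: 2033-09-06.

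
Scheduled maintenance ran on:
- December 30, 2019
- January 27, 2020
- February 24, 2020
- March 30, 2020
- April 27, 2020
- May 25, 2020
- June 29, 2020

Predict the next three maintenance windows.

July 27, 2020; August 31, 2020; September 28, 2020

Every date is a Monday; gaps 28, 28, 35, 28, 28, 35 days.
Each is the last Monday of its month (at least one falls on the 29th or later, ruling out '4th Monday').
Last Monday of July 2020: July 27, 2020.
August 2020 ends with Monday August 31, 2020.
Last Monday of September 2020: September 28, 2020.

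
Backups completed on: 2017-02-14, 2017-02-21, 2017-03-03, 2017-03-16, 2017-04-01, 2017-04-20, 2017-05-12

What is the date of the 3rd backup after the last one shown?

2017-08-04

The spacing grows by 3 each time: 7, 10, 13, 16, 19, 22 days.
Next gap: 25 days. 2017-05-12 + 25 days = 2017-06-06.
Next gap: 28 days. 2017-06-06 + 28 days = 2017-07-04.
Next gap: 31 days. 2017-07-04 + 31 days = 2017-08-04.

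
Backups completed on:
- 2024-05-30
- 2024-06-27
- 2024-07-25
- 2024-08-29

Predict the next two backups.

All Thursdays; the gaps (28, 28, 35) vary with month length.
This is the last Thursday of each month.
September 2024 ends with Thursday 2024-09-26.
Last Thursday of October 2024: 2024-10-31.

2024-09-26, 2024-10-31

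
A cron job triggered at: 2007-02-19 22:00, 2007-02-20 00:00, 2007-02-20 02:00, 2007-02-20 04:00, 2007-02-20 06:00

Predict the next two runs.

2007-02-20 08:00, 2007-02-20 10:00

Spacing: 2, 2, 2, 2 h — constant 2 h.
2007-02-20 06:00 + 2 h = 2007-02-20 08:00.
2007-02-20 08:00 + 2 h = 2007-02-20 10:00.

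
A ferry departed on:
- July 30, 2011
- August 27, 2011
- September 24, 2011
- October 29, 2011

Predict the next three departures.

November 26, 2011; December 31, 2011; January 28, 2012

All Saturdays; the gaps (28, 28, 35) vary with month length.
This is the last Saturday of each month.
November 2011 ends with Saturday November 26, 2011.
December 2011 ends with Saturday December 31, 2011.
Last Saturday of January 2012: January 28, 2012.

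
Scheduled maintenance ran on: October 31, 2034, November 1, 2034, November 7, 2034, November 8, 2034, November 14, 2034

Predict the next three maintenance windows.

Gaps: 1, 6, 1, 6 days — not constant, but cyclic with period 2.
The events fall on every Tuesday and Wednesday.
The following Wednesday is November 15, 2034.
Next Tuesday: November 21, 2034.
Next Wednesday: November 22, 2034.

November 15, 2034; November 21, 2034; November 22, 2034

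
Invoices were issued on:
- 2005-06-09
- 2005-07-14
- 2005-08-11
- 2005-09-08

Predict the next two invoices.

2005-10-13, 2005-11-10

Gaps: 35, 28, 28 days — a mix of 28 and 35. Every date is a Thursday.
Each is the 2nd Thursday of its month.
2nd Thursday of October 2005: 2005-10-13.
2nd Thursday of November 2005: 2005-11-10.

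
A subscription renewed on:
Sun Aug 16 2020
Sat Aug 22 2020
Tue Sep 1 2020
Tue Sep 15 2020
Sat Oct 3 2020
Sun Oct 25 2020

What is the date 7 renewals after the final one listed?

Gaps: 6, 10, 14, 18, 22 days — each gap is 4 larger than the previous one.
Next gap: 26 days. Sun Oct 25 2020 + 26 days = Fri Nov 20 2020.
Next gap: 30 days. Fri Nov 20 2020 + 30 days = Sun Dec 20 2020.
Next gap: 34 days. Sun Dec 20 2020 + 34 days = Sat Jan 23 2021.
Next gap: 38 days. Sat Jan 23 2021 + 38 days = Tue Mar 2 2021.
Next gap: 42 days. Tue Mar 2 2021 + 42 days = Tue Apr 13 2021.
Next gap: 46 days. Tue Apr 13 2021 + 46 days = Sat May 29 2021.
Next gap: 50 days. Sat May 29 2021 + 50 days = Sun Jul 18 2021.

Sun Jul 18 2021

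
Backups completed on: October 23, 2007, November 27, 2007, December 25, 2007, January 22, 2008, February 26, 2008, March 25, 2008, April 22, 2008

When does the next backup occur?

Gaps: 35, 28, 28, 35, 28, 28 days — a mix of 28 and 35. Every date is a Tuesday.
Each is the 4th Tuesday of its month.
4th Tuesday of May 2008: May 27, 2008.

May 27, 2008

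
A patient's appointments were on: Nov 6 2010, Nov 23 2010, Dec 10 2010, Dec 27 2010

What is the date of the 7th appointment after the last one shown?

Every event comes 17 days after the last (17, 17, 17).
Dec 27 2010 + 17 days = Jan 13 2011.
Jan 13 2011 + 17 days = Jan 30 2011.
Jan 30 2011 + 17 days = Feb 16 2011.
Feb 16 2011 + 17 days = Mar 5 2011.
Mar 5 2011 + 17 days = Mar 22 2011.
Mar 22 2011 + 17 days = Apr 8 2011.
Apr 8 2011 + 17 days = Apr 25 2011.

Apr 25 2011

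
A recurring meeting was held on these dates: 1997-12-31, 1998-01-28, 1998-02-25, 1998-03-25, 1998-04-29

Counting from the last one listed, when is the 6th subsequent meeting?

1998-10-28

All Wednesdays; the gaps (28, 28, 28, 35) vary with month length.
This is the last Wednesday of each month.
May 1998 ends with Wednesday 1998-05-27.
Last Wednesday of June 1998: 1998-06-24.
Last Wednesday of July 1998: 1998-07-29.
August 1998 ends with Wednesday 1998-08-26.
Last Wednesday of September 1998: 1998-09-30.
October 1998 ends with Wednesday 1998-10-28.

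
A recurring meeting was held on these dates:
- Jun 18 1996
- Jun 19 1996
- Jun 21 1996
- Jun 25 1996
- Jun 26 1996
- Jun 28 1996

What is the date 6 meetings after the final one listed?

Jul 12 1996

Every event lands on a Tuesday or Wednesday or Friday (gaps cycle 1, 2, 4, 1, 2).
So the schedule is: every Tuesday, Wednesday and Friday.
The following Tuesday is Jul 2 1996.
The following Wednesday is Jul 3 1996.
Next Friday: Jul 5 1996.
Next Tuesday: Jul 9 1996.
Next Wednesday: Jul 10 1996.
Next Friday: Jul 12 1996.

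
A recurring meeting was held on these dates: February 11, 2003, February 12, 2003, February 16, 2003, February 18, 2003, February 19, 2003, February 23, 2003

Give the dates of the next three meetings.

Gaps: 1, 4, 2, 1, 4 days — not constant, but cyclic with period 3.
The events fall on every Tuesday, Wednesday and Sunday.
Next Tuesday: February 25, 2003.
The following Wednesday is February 26, 2003.
The following Sunday is March 2, 2003.

February 25, 2003; February 26, 2003; March 2, 2003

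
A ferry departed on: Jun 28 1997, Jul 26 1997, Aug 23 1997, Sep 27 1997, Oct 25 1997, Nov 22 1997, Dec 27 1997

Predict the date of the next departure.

Gaps: 28, 28, 35, 28, 28, 35 days — a mix of 28 and 35. Every date is a Saturday.
Each is the 4th Saturday of its month.
January 1998 — 4th Saturday is Jan 24 1998.

Jan 24 1998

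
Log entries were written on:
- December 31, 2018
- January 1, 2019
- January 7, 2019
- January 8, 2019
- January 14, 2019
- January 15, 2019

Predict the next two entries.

January 21, 2019; January 22, 2019

Gaps: 1, 6, 1, 6, 1 days — not constant, but cyclic with period 2.
The events fall on every Monday and Tuesday.
The following Monday is January 21, 2019.
Next Tuesday: January 22, 2019.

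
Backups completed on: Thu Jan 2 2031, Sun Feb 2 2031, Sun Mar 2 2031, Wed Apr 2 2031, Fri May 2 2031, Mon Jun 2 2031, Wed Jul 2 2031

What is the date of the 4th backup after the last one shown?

Sun Nov 2 2031

Each date is the 2nd; the gaps (31, 28, 31, 30, 31, 30) track the month lengths.
The rule is the 2nd of each month.
August 2031: Sat Aug 2 2031.
Next: September 2031 → Tue Sep 2 2031.
October 2031: Thu Oct 2 2031.
Next: November 2031 → Sun Nov 2 2031.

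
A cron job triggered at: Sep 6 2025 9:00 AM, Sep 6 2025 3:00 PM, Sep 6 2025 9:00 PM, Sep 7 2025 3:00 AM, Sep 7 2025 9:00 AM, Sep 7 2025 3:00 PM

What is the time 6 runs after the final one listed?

Gaps: 6, 6, 6, 6, 6 hours — each event is 6 hours after the previous one.
Sep 7 2025 3:00 PM + 6 h = Sep 7 2025 9:00 PM.
Sep 7 2025 9:00 PM + 6 h = Sep 8 2025 3:00 AM.
Sep 8 2025 3:00 AM + 6 h = Sep 8 2025 9:00 AM.
Sep 8 2025 9:00 AM + 6 h = Sep 8 2025 3:00 PM.
Sep 8 2025 3:00 PM + 6 h = Sep 8 2025 9:00 PM.
Sep 8 2025 9:00 PM + 6 h = Sep 9 2025 3:00 AM.

Sep 9 2025 3:00 AM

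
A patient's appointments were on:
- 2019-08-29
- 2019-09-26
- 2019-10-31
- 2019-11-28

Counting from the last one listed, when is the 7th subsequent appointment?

Every date is a Thursday; gaps 28, 35, 28 days.
Each is the last Thursday of its month (at least one falls on the 29th or later, ruling out '4th Thursday').
Last Thursday of December 2019: 2019-12-26.
Last Thursday of January 2020: 2020-01-30.
Last Thursday of February 2020: 2020-02-27.
Last Thursday of March 2020: 2020-03-26.
Last Thursday of April 2020: 2020-04-30.
Last Thursday of May 2020: 2020-05-28.
June 2020 ends with Thursday 2020-06-25.

2020-06-25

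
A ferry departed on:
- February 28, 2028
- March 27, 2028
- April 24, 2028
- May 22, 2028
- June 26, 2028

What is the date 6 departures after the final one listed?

These are Mondays at 28- or 35-day spacing (28, 28, 28, 35).
The pattern: 4th Monday of the month.
July 2028 — 4th Monday is July 24, 2028.
August 2028 — 4th Monday is August 28, 2028.
September 2028 — 4th Monday is September 25, 2028.
4th Monday of October 2028: October 23, 2028.
4th Monday of November 2028: November 27, 2028.
December 2028 — 4th Monday is December 25, 2028.

December 25, 2028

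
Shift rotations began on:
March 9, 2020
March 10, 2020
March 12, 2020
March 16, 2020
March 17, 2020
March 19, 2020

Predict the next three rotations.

Gaps: 1, 2, 4, 1, 2 days — not constant, but cyclic with period 3.
The events fall on every Monday, Tuesday and Thursday.
The following Monday is March 23, 2020.
Next Tuesday: March 24, 2020.
Next Thursday: March 26, 2020.

March 23, 2020; March 24, 2020; March 26, 2020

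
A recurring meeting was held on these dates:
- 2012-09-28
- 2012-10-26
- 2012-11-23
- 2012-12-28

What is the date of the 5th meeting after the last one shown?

2013-05-24

Gaps: 28, 28, 35 days — a mix of 28 and 35. Every date is a Friday.
Each is the 4th Friday of its month.
4th Friday of January 2013: 2013-01-25.
February 2013 — 4th Friday is 2013-02-22.
March 2013 — 4th Friday is 2013-03-22.
4th Friday of April 2013: 2013-04-26.
4th Friday of May 2013: 2013-05-24.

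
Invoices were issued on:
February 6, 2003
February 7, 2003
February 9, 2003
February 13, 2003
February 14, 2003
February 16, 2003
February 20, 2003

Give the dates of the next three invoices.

Every event lands on a Thursday or Friday or Sunday (gaps cycle 1, 2, 4, 1, 2, 4).
So the schedule is: every Thursday, Friday and Sunday.
The following Friday is February 21, 2003.
The following Sunday is February 23, 2003.
The following Thursday is February 27, 2003.

February 21, 2003; February 23, 2003; February 27, 2003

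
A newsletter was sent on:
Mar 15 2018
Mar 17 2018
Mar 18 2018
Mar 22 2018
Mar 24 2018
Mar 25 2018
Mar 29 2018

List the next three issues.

Every event lands on a Thursday or Saturday or Sunday (gaps cycle 2, 1, 4, 2, 1, 4).
So the schedule is: every Thursday, Saturday and Sunday.
The following Saturday is Mar 31 2018.
The following Sunday is Apr 1 2018.
The following Thursday is Apr 5 2018.

Mar 31 2018, Apr 1 2018, Apr 5 2018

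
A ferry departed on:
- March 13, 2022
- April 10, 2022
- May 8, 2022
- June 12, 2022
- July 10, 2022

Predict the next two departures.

Gaps: 28, 28, 35, 28 days — a mix of 28 and 35. Every date is a Sunday.
Each is the 2nd Sunday of its month.
2nd Sunday of August 2022: August 14, 2022.
September 2022 — 2nd Sunday is September 11, 2022.

August 14, 2022; September 11, 2022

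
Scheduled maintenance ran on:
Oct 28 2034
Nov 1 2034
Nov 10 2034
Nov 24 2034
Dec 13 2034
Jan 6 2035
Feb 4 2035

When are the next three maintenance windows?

The spacing grows by 5 each time: 4, 9, 14, 19, 24, 29 days.
Next gap: 34 days. Feb 4 2035 + 34 days = Mar 10 2035.
Next gap: 39 days. Mar 10 2035 + 39 days = Apr 18 2035.
Next gap: 44 days. Apr 18 2035 + 44 days = Jun 1 2035.

Mar 10 2035, Apr 18 2035, Jun 1 2035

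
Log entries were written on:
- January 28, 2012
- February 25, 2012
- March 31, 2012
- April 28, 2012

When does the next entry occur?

May 26, 2012

These are Saturdays with 28, 35, 28-day gaps.
Each is the final Saturday of its month — March 31, 2012 is past the 28th, so '4th Saturday' doesn't fit.
May 2012 ends with Saturday May 26, 2012.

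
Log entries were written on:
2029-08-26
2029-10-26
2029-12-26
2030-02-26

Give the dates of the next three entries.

2030-04-26, 2030-06-26, 2030-08-26

Each date is the 26th; the gaps (61, 61, 62) track the month lengths.
The rule is the 26th of every 2 months.
Next: April 2030 → 2030-04-26.
June 2030: 2030-06-26.
August 2030: 2030-08-26.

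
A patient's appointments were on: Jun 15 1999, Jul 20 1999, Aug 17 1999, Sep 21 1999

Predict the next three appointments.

Oct 19 1999, Nov 16 1999, Dec 21 1999

Gaps: 35, 28, 35 days — a mix of 28 and 35. Every date is a Tuesday.
Each is the 3rd Tuesday of its month.
October 1999 — 3rd Tuesday is Oct 19 1999.
November 1999 — 3rd Tuesday is Nov 16 1999.
December 1999 — 3rd Tuesday is Dec 21 1999.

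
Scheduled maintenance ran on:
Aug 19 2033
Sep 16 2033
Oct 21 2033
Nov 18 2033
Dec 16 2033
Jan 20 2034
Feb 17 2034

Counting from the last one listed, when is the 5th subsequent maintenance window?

These are Fridays at 28- or 35-day spacing (28, 35, 28, 28, 35, 28).
The pattern: 3rd Friday of the month.
3rd Friday of March 2034: Mar 17 2034.
April 2034 — 3rd Friday is Apr 21 2034.
3rd Friday of May 2034: May 19 2034.
June 2034 — 3rd Friday is Jun 16 2034.
3rd Friday of July 2034: Jul 21 2034.

Jul 21 2034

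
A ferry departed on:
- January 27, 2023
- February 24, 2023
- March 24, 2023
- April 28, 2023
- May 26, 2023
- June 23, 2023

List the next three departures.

July 28, 2023; August 25, 2023; September 22, 2023

All dates are Fridays, 28, 28, 35, 28, 28 days apart.
Specifically, the 4th Friday of each month.
4th Friday of July 2023: July 28, 2023.
August 2023 — 4th Friday is August 25, 2023.
September 2023 — 4th Friday is September 22, 2023.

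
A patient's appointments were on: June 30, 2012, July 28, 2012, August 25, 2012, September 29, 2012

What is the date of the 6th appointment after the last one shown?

All Saturdays; the gaps (28, 28, 35) vary with month length.
This is the last Saturday of each month.
Last Saturday of October 2012: October 27, 2012.
Last Saturday of November 2012: November 24, 2012.
December 2012 ends with Saturday December 29, 2012.
Last Saturday of January 2013: January 26, 2013.
Last Saturday of February 2013: February 23, 2013.
March 2013 ends with Saturday March 30, 2013.

March 30, 2013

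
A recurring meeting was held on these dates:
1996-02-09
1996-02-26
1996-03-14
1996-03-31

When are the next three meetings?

Every event comes 17 days after the last (17, 17, 17).
1996-03-31 + 17 days = 1996-04-17.
1996-04-17 + 17 days = 1996-05-04.
1996-05-04 + 17 days = 1996-05-21.

1996-04-17, 1996-05-04, 1996-05-21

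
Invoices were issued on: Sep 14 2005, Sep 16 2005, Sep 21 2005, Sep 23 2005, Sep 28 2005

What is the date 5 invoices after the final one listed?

Oct 14 2005

Gaps: 2, 5, 2, 5 days — not constant, but cyclic with period 2.
The events fall on every Wednesday and Friday.
Next Friday: Sep 30 2005.
The following Wednesday is Oct 5 2005.
The following Friday is Oct 7 2005.
The following Wednesday is Oct 12 2005.
Next Friday: Oct 14 2005.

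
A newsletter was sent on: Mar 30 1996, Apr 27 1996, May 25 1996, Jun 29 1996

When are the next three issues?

Jul 27 1996, Aug 31 1996, Sep 28 1996

All Saturdays; the gaps (28, 28, 35) vary with month length.
This is the last Saturday of each month.
July 1996 ends with Saturday Jul 27 1996.
Last Saturday of August 1996: Aug 31 1996.
Last Saturday of September 1996: Sep 28 1996.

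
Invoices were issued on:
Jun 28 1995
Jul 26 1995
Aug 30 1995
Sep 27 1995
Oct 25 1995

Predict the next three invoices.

Every date is a Wednesday; gaps 28, 35, 28, 28 days.
Each is the last Wednesday of its month (at least one falls on the 29th or later, ruling out '4th Wednesday').
November 1995 ends with Wednesday Nov 29 1995.
December 1995 ends with Wednesday Dec 27 1995.
January 1996 ends with Wednesday Jan 31 1996.

Nov 29 1995, Dec 27 1995, Jan 31 1996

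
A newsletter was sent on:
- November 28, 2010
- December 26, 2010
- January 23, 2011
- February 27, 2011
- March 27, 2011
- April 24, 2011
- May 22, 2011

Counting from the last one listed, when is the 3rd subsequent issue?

August 28, 2011

All dates are Sundays, 28, 28, 35, 28, 28, 28 days apart.
Specifically, the 4th Sunday of each month.
4th Sunday of June 2011: June 26, 2011.
July 2011 — 4th Sunday is July 24, 2011.
4th Sunday of August 2011: August 28, 2011.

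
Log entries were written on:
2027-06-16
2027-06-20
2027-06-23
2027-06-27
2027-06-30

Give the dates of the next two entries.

2027-07-04, 2027-07-07

Every event lands on a Wednesday or Sunday (gaps cycle 4, 3, 4, 3).
So the schedule is: every Wednesday and Sunday.
Next Sunday: 2027-07-04.
Next Wednesday: 2027-07-07.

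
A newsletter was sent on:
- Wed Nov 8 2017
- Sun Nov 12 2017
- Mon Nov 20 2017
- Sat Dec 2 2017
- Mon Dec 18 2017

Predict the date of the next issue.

Sun Jan 7 2018

Intervals are 4, 8, 12, 16 days — an arithmetic progression with common difference 4.
Next gap: 20 days. Mon Dec 18 2017 + 20 days = Sun Jan 7 2018.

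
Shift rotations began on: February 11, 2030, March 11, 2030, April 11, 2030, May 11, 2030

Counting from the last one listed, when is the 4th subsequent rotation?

Each date is the 11th; the gaps (28, 31, 30) track the month lengths.
The rule is the 11th of each month.
June 2030: June 11, 2030.
July 2030: July 11, 2030.
August 2030: August 11, 2030.
September 2030: September 11, 2030.

September 11, 2030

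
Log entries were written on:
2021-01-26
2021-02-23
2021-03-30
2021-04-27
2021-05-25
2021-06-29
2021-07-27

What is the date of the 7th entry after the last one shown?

These are Tuesdays with 28, 35, 28, 28, 35, 28-day gaps.
Each is the final Tuesday of its month — 2021-03-30 is past the 28th, so '4th Tuesday' doesn't fit.
Last Tuesday of August 2021: 2021-08-31.
Last Tuesday of September 2021: 2021-09-28.
Last Tuesday of October 2021: 2021-10-26.
November 2021 ends with Tuesday 2021-11-30.
December 2021 ends with Tuesday 2021-12-28.
January 2022 ends with Tuesday 2022-01-25.
February 2022 ends with Tuesday 2022-02-22.

2022-02-22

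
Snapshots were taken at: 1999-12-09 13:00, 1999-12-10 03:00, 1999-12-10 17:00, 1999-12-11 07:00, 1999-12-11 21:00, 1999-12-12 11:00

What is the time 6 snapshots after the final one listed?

1999-12-15 23:00

Spacing: 14, 14, 14, 14, 14 h — constant 14 h.
1999-12-12 11:00 + 14 h = 1999-12-13 01:00.
1999-12-13 01:00 + 14 h = 1999-12-13 15:00.
1999-12-13 15:00 + 14 h = 1999-12-14 05:00.
1999-12-14 05:00 + 14 h = 1999-12-14 19:00.
1999-12-14 19:00 + 14 h = 1999-12-15 09:00.
1999-12-15 09:00 + 14 h = 1999-12-15 23:00.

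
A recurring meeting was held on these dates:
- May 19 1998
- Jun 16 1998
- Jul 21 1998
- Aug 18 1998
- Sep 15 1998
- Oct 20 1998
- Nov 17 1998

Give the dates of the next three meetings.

These are Tuesdays at 28- or 35-day spacing (28, 35, 28, 28, 35, 28).
The pattern: 3rd Tuesday of the month.
December 1998 — 3rd Tuesday is Dec 15 1998.
January 1999 — 3rd Tuesday is Jan 19 1999.
3rd Tuesday of February 1999: Feb 16 1999.

Dec 15 1998, Jan 19 1999, Feb 16 1999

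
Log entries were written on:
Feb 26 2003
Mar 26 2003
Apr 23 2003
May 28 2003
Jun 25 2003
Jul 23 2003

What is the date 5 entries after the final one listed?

Dec 24 2003

All dates are Wednesdays, 28, 28, 35, 28, 28 days apart.
Specifically, the 4th Wednesday of each month.
4th Wednesday of August 2003: Aug 27 2003.
4th Wednesday of September 2003: Sep 24 2003.
4th Wednesday of October 2003: Oct 22 2003.
November 2003 — 4th Wednesday is Nov 26 2003.
December 2003 — 4th Wednesday is Dec 24 2003.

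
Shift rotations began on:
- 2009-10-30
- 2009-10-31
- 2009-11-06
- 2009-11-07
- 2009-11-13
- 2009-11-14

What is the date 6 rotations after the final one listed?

Gaps: 1, 6, 1, 6, 1 days — not constant, but cyclic with period 2.
The events fall on every Friday and Saturday.
Next Friday: 2009-11-20.
The following Saturday is 2009-11-21.
Next Friday: 2009-11-27.
The following Saturday is 2009-11-28.
Next Friday: 2009-12-04.
The following Saturday is 2009-12-05.

2009-12-05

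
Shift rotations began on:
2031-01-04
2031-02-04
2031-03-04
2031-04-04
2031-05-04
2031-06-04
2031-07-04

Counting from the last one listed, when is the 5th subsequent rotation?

2031-12-04

Each date is the 4th; the gaps (31, 28, 31, 30, 31, 30) track the month lengths.
The rule is the 4th of each month.
August 2031: 2031-08-04.
September 2031: 2031-09-04.
October 2031: 2031-10-04.
November 2031: 2031-11-04.
Next: December 2031 → 2031-12-04.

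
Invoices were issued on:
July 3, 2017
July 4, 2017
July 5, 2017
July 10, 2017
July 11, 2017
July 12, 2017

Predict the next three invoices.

Every event lands on a Monday or Tuesday or Wednesday (gaps cycle 1, 1, 5, 1, 1).
So the schedule is: every Monday, Tuesday and Wednesday.
Next Monday: July 17, 2017.
Next Tuesday: July 18, 2017.
The following Wednesday is July 19, 2017.

July 17, 2017; July 18, 2017; July 19, 2017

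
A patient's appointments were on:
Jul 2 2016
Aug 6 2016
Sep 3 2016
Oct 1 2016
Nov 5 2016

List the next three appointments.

Dec 3 2016, Jan 7 2017, Feb 4 2017

Gaps: 35, 28, 28, 35 days — a mix of 28 and 35. Every date is a Saturday.
Each is the 1st Saturday of its month.
December 2016 — 1st Saturday is Dec 3 2016.
1st Saturday of January 2017: Jan 7 2017.
February 2017 — 1st Saturday is Feb 4 2017.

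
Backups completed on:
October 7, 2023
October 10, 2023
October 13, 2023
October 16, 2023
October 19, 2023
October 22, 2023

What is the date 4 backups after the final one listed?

Gaps between consecutive events: 3, 3, 3, 3, 3 days — a constant 3-day interval.
October 22, 2023 + 3 days = October 25, 2023.
October 25, 2023 + 3 days = October 28, 2023.
October 28, 2023 + 3 days = October 31, 2023.
October 31, 2023 + 3 days = November 3, 2023.

November 3, 2023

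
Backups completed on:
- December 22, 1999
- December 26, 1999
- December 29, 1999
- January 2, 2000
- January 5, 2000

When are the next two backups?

Every event lands on a Wednesday or Sunday (gaps cycle 4, 3, 4, 3).
So the schedule is: every Wednesday and Sunday.
Next Sunday: January 9, 2000.
The following Wednesday is January 12, 2000.

January 9, 2000; January 12, 2000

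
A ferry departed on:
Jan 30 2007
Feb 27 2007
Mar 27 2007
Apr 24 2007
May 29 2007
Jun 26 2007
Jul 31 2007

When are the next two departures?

Aug 28 2007, Sep 25 2007

All Tuesdays; the gaps (28, 28, 28, 35, 28, 35) vary with month length.
This is the last Tuesday of each month.
August 2007 ends with Tuesday Aug 28 2007.
September 2007 ends with Tuesday Sep 25 2007.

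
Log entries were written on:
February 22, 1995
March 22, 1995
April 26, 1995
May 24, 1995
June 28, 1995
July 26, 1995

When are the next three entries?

Gaps: 28, 35, 28, 35, 28 days — a mix of 28 and 35. Every date is a Wednesday.
Each is the 4th Wednesday of its month.
August 1995 — 4th Wednesday is August 23, 1995.
4th Wednesday of September 1995: September 27, 1995.
4th Wednesday of October 1995: October 25, 1995.

August 23, 1995; September 27, 1995; October 25, 1995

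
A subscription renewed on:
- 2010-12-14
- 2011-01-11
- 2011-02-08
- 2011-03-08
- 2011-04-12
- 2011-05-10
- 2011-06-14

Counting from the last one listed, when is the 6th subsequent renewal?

2011-12-13

These are Tuesdays at 28- or 35-day spacing (28, 28, 28, 35, 28, 35).
The pattern: 2nd Tuesday of the month.
2nd Tuesday of July 2011: 2011-07-12.
August 2011 — 2nd Tuesday is 2011-08-09.
2nd Tuesday of September 2011: 2011-09-13.
October 2011 — 2nd Tuesday is 2011-10-11.
November 2011 — 2nd Tuesday is 2011-11-08.
2nd Tuesday of December 2011: 2011-12-13.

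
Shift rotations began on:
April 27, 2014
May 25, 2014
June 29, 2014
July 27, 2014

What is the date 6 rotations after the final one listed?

January 25, 2015

Every date is a Sunday; gaps 28, 35, 28 days.
Each is the last Sunday of its month (at least one falls on the 29th or later, ruling out '4th Sunday').
August 2014 ends with Sunday August 31, 2014.
September 2014 ends with Sunday September 28, 2014.
October 2014 ends with Sunday October 26, 2014.
November 2014 ends with Sunday November 30, 2014.
December 2014 ends with Sunday December 28, 2014.
Last Sunday of January 2015: January 25, 2015.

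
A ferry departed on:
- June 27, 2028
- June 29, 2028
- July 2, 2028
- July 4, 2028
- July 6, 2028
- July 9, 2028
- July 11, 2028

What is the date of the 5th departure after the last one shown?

July 23, 2028

Every event lands on a Tuesday or Thursday or Sunday (gaps cycle 2, 3, 2, 2, 3, 2).
So the schedule is: every Tuesday, Thursday and Sunday.
The following Thursday is July 13, 2028.
Next Sunday: July 16, 2028.
The following Tuesday is July 18, 2028.
The following Thursday is July 20, 2028.
Next Sunday: July 23, 2028.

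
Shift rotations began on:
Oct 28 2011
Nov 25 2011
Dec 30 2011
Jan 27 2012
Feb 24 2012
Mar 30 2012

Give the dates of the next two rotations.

All Fridays; the gaps (28, 35, 28, 28, 35) vary with month length.
This is the last Friday of each month.
April 2012 ends with Friday Apr 27 2012.
Last Friday of May 2012: May 25 2012.

Apr 27 2012, May 25 2012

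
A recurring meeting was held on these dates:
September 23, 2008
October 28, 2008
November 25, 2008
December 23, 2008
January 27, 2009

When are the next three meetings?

February 24, 2009; March 24, 2009; April 28, 2009

These are Tuesdays at 28- or 35-day spacing (35, 28, 28, 35).
The pattern: 4th Tuesday of the month.
February 2009 — 4th Tuesday is February 24, 2009.
March 2009 — 4th Tuesday is March 24, 2009.
4th Tuesday of April 2009: April 28, 2009.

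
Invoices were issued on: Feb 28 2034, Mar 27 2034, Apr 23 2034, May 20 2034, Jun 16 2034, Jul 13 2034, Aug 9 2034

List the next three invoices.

Gaps between consecutive events: 27, 27, 27, 27, 27, 27 days — a constant 27-day interval.
Aug 9 2034 + 27 days = Sep 5 2034.
Sep 5 2034 + 27 days = Oct 2 2034.
Oct 2 2034 + 27 days = Oct 29 2034.

Sep 5 2034, Oct 2 2034, Oct 29 2034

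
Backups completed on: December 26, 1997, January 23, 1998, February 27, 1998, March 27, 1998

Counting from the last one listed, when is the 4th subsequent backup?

All dates are Fridays, 28, 35, 28 days apart.
Specifically, the 4th Friday of each month.
April 1998 — 4th Friday is April 24, 1998.
4th Friday of May 1998: May 22, 1998.
4th Friday of June 1998: June 26, 1998.
4th Friday of July 1998: July 24, 1998.

July 24, 1998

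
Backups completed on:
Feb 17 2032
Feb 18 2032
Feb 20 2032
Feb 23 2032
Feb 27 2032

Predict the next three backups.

Mar 3 2032, Mar 9 2032, Mar 16 2032

The spacing grows by 1 each time: 1, 2, 3, 4 days.
Next gap: 5 days. Feb 27 2032 + 5 days = Mar 3 2032.
Next gap: 6 days. Mar 3 2032 + 6 days = Mar 9 2032.
Next gap: 7 days. Mar 9 2032 + 7 days = Mar 16 2032.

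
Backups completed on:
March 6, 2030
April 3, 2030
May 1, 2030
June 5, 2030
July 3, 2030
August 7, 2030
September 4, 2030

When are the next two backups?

Gaps: 28, 28, 35, 28, 35, 28 days — a mix of 28 and 35. Every date is a Wednesday.
Each is the 1st Wednesday of its month.
1st Wednesday of October 2030: October 2, 2030.
1st Wednesday of November 2030: November 6, 2030.

October 2, 2030; November 6, 2030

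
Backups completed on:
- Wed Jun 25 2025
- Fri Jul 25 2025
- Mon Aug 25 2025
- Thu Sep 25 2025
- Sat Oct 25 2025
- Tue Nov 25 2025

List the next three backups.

Thu Dec 25 2025, Sun Jan 25 2026, Wed Feb 25 2026

The day-of-month is always 25 (30, 31, 31, 30, 31 days between events).
So this recurs on the 25th of each month.
Next: December 2025 → Thu Dec 25 2025.
Next: January 2026 → Sun Jan 25 2026.
February 2026: Wed Feb 25 2026.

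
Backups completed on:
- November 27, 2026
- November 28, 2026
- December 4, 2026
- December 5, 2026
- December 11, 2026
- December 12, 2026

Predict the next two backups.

December 18, 2026; December 19, 2026

Every event lands on a Friday or Saturday (gaps cycle 1, 6, 1, 6, 1).
So the schedule is: every Friday and Saturday.
The following Friday is December 18, 2026.
Next Saturday: December 19, 2026.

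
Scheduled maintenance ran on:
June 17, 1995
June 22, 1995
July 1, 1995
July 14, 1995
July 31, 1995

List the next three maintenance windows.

Intervals are 5, 9, 13, 17 days — an arithmetic progression with common difference 4.
Next gap: 21 days. July 31, 1995 + 21 days = August 21, 1995.
Next gap: 25 days. August 21, 1995 + 25 days = September 15, 1995.
Next gap: 29 days. September 15, 1995 + 29 days = October 14, 1995.

August 21, 1995; September 15, 1995; October 14, 1995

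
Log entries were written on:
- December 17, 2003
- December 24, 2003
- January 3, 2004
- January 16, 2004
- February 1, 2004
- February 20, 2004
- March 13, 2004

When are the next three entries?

The spacing grows by 3 each time: 7, 10, 13, 16, 19, 22 days.
Next gap: 25 days. March 13, 2004 + 25 days = April 7, 2004.
Next gap: 28 days. April 7, 2004 + 28 days = May 5, 2004.
Next gap: 31 days. May 5, 2004 + 31 days = June 5, 2004.

April 7, 2004; May 5, 2004; June 5, 2004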